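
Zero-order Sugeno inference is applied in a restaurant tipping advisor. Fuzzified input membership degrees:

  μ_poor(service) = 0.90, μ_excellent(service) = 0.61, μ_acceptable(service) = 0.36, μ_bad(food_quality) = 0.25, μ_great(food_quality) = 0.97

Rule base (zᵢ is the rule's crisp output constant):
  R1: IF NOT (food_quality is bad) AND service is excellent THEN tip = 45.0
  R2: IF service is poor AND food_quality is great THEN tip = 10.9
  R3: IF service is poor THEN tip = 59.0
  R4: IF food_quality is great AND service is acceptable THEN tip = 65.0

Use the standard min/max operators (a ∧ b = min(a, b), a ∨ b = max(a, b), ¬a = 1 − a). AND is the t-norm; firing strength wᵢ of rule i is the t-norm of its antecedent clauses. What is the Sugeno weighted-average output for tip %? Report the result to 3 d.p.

R1 (z=45.0): ¬bad=1−0.25=0.75, excellent=0.61; AND[min(a, b)] → w = 0.61
R2 (z=10.9): poor=0.90, great=0.97; AND[min(a, b)] → w = 0.90
R3 (z=59.0): poor=0.90 → w = 0.90
R4 (z=65.0): great=0.97, acceptable=0.36; AND[min(a, b)] → w = 0.36
Weighted average = (0.61·45.0 + 0.90·10.9 + 0.90·59.0 + 0.36·65.0) / (0.61 + 0.90 + 0.90 + 0.36)
  = 113.7600 / 2.7700 = 41.069

41.069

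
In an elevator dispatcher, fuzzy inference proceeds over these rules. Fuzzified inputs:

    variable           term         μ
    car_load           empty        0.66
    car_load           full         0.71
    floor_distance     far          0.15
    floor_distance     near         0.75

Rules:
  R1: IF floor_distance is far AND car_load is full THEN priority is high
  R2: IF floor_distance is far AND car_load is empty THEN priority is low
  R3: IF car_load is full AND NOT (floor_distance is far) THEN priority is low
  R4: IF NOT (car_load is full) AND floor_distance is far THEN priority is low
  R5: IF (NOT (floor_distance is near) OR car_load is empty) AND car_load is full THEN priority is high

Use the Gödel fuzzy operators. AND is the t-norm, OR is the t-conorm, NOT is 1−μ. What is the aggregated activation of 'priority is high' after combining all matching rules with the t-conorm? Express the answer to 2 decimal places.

R1: far=0.15, full=0.71; AND[min(a, b)] → w = 0.15
R2: far=0.15, empty=0.66; AND[min(a, b)] → w = 0.15
R3: full=0.71, ¬far=1−0.15=0.85; AND[min(a, b)] → w = 0.71
R4: ¬full=1−0.71=0.29, far=0.15; AND[min(a, b)] → w = 0.15
R5: (¬near=1−0.75=0.25 OR empty=0.66) = 0.66; AND[min(a, b)] with full=0.71 → w = 0.66
Rules with consequent 'high': {R1, R5} → strengths 0.15, 0.66
Aggregate via t-conorm [max(a, b)]: 0.66

0.66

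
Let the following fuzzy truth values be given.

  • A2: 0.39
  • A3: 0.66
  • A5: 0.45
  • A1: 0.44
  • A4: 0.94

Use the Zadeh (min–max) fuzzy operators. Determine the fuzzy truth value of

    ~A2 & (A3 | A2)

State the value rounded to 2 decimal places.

0.61

~A2 = 1 − 0.39 = 0.61
A3 | A2 = max(a, b) on (0.66, 0.39) = 0.66
~A2 & (A3 | A2) = min(a, b) on (0.61, 0.66) = 0.61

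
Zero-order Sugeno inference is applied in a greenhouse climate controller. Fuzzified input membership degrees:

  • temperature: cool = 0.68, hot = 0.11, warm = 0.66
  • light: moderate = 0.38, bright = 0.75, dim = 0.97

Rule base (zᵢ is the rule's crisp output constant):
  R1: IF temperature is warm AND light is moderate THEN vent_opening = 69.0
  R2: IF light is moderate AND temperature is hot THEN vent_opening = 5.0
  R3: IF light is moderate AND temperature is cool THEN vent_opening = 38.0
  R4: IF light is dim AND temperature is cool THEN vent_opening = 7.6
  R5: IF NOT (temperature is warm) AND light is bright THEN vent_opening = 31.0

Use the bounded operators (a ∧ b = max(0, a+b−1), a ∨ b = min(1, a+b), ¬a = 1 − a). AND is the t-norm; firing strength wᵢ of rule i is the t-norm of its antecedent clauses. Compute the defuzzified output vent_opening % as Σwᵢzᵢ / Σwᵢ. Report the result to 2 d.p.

15.20

R1 (z=69.0): warm=0.66, moderate=0.38; AND[max(0, a+b−1)] → w = 0.04
R2 (z=5.0): moderate=0.38, hot=0.11; AND[max(0, a+b−1)] → w = 0.00
R3 (z=38.0): moderate=0.38, cool=0.68; AND[max(0, a+b−1)] → w = 0.06
R4 (z=7.6): dim=0.97, cool=0.68; AND[max(0, a+b−1)] → w = 0.65
R5 (z=31.0): ¬warm=1−0.66=0.34, bright=0.75; AND[max(0, a+b−1)] → w = 0.09
Weighted average = (0.04·69.0 + 0.00·5.0 + 0.06·38.0 + 0.65·7.6 + 0.09·31.0) / (0.04 + 0.00 + 0.06 + 0.65 + 0.09)
  = 12.7700 / 0.8400 = 15.20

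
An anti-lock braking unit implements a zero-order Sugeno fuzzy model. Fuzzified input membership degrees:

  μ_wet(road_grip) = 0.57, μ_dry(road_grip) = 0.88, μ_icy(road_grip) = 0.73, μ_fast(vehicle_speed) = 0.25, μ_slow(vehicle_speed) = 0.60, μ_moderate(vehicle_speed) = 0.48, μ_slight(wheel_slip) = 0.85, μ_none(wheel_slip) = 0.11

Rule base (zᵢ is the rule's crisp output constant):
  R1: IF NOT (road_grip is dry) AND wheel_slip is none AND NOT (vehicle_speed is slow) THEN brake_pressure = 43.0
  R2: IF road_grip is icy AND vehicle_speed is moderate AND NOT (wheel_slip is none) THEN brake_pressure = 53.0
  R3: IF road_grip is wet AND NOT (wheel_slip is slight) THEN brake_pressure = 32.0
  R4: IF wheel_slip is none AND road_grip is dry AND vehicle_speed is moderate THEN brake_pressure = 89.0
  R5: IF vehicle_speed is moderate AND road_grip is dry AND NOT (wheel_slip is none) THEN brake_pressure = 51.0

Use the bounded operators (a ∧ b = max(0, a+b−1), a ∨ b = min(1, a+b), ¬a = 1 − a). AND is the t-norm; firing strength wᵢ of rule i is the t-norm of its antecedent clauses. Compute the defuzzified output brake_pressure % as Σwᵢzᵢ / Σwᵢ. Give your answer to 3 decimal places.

51.571

R1 (z=43.0): ¬dry=1−0.88=0.12, none=0.11, ¬slow=1−0.60=0.40; AND[max(0, a+b−1)] → w = 0.00
R2 (z=53.0): icy=0.73, moderate=0.48, ¬none=1−0.11=0.89; AND[max(0, a+b−1)] → w = 0.10
R3 (z=32.0): wet=0.57, ¬slight=1−0.85=0.15; AND[max(0, a+b−1)] → w = 0.00
R4 (z=89.0): none=0.11, dry=0.88, moderate=0.48; AND[max(0, a+b−1)] → w = 0.00
R5 (z=51.0): moderate=0.48, dry=0.88, ¬none=1−0.11=0.89; AND[max(0, a+b−1)] → w = 0.25
Weighted average = (0.00·43.0 + 0.10·53.0 + 0.00·32.0 + 0.00·89.0 + 0.25·51.0) / (0.00 + 0.10 + 0.00 + 0.00 + 0.25)
  = 18.0500 / 0.3500 = 51.571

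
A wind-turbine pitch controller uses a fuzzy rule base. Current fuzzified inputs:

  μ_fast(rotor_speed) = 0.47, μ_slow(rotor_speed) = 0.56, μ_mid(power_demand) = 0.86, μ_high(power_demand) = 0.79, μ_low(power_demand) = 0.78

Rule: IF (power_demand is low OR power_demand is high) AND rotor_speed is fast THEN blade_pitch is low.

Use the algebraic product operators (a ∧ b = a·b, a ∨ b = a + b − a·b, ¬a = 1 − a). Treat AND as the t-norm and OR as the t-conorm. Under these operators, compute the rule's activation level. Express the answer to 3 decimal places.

firing strength: (low=0.78 OR high=0.79) = 0.9538; AND[a·b] with fast=0.47 → w = 0.4483

0.448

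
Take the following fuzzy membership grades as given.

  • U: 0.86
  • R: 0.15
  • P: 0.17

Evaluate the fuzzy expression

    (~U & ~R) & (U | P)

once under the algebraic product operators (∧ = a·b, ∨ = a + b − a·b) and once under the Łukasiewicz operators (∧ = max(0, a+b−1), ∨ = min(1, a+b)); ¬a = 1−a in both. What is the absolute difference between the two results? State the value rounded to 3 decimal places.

Under algebraic product:
  ~U = 1 − 0.8600 = 0.1400
  ~R = 1 − 0.1500 = 0.8500
  ~U & ~R = a·b on (0.1400, 0.8500) = 0.1190
  U | P = a + b − a·b on (0.8600, 0.1700) = 0.8838
  (~U & ~R) & (U | P) = a·b on (0.1190, 0.8838) = 0.1052
  → value = 0.1052
Under Łukasiewicz:
  ~U = 1 − 0.86 = 0.14
  ~R = 1 − 0.15 = 0.85
  ~U & ~R = max(0, a+b−1) on (0.14, 0.85) = 0.00
  U | P = min(1, a+b) on (0.86, 0.17) = 1.00
  (~U & ~R) & (U | P) = max(0, a+b−1) on (0.00, 1.00) = 0.00
  → value = 0.0000
|0.1052 − 0.0000| = 0.105

0.105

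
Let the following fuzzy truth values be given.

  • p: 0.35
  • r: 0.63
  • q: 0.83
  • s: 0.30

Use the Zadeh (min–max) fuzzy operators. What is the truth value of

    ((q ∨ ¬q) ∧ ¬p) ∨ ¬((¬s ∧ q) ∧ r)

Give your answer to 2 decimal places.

0.65

¬q = 1 − 0.83 = 0.17
q ∨ ¬q = max(a, b) on (0.83, 0.17) = 0.83
¬p = 1 − 0.35 = 0.65
(q ∨ ¬q) ∧ ¬p = min(a, b) on (0.83, 0.65) = 0.65
¬s = 1 − 0.30 = 0.70
¬s ∧ q = min(a, b) on (0.70, 0.83) = 0.70
(¬s ∧ q) ∧ r = min(a, b) on (0.70, 0.63) = 0.63
¬((¬s ∧ q) ∧ r) = 1 − 0.63 = 0.37
((q ∨ ¬q) ∧ ¬p) ∨ ¬((¬s ∧ q) ∧ r) = max(a, b) on (0.65, 0.37) = 0.65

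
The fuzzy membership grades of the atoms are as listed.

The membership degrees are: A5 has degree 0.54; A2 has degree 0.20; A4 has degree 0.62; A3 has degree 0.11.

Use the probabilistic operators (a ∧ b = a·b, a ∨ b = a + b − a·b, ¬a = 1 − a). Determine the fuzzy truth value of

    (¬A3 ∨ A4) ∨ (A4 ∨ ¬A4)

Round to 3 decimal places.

0.990

¬A3 = 1 − 0.1100 = 0.8900
¬A3 ∨ A4 = a + b − a·b on (0.8900, 0.6200) = 0.9582
¬A4 = 1 − 0.6200 = 0.3800
A4 ∨ ¬A4 = a + b − a·b on (0.6200, 0.3800) = 0.7644
(¬A3 ∨ A4) ∨ (A4 ∨ ¬A4) = a + b − a·b on (0.9582, 0.7644) = 0.9902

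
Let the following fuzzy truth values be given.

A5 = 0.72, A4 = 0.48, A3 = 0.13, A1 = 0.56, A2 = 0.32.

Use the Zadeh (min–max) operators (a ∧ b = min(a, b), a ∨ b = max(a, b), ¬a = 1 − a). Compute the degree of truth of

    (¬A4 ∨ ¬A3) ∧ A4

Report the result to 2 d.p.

¬A4 = 1 − 0.48 = 0.52
¬A3 = 1 − 0.13 = 0.87
¬A4 ∨ ¬A3 = max(a, b) on (0.52, 0.87) = 0.87
(¬A4 ∨ ¬A3) ∧ A4 = min(a, b) on (0.87, 0.48) = 0.48

0.48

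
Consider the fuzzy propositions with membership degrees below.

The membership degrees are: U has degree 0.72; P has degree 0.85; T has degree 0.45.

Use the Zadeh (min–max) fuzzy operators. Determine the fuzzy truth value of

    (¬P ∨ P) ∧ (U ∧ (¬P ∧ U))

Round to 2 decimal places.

¬P = 1 − 0.85 = 0.15
¬P ∨ P = max(a, b) on (0.15, 0.85) = 0.85
¬P = 1 − 0.85 = 0.15
¬P ∧ U = min(a, b) on (0.15, 0.72) = 0.15
U ∧ (¬P ∧ U) = min(a, b) on (0.72, 0.15) = 0.15
(¬P ∨ P) ∧ (U ∧ (¬P ∧ U)) = min(a, b) on (0.85, 0.15) = 0.15

0.15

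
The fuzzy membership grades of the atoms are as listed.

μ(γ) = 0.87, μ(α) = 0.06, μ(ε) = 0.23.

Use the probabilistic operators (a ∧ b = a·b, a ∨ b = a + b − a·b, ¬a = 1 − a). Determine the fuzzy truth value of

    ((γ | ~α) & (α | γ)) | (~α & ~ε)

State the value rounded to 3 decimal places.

0.964

~α = 1 − 0.0600 = 0.9400
γ | ~α = a + b − a·b on (0.8700, 0.9400) = 0.9922
α | γ = a + b − a·b on (0.0600, 0.8700) = 0.8778
(γ | ~α) & (α | γ) = a·b on (0.9922, 0.8778) = 0.8710
~α = 1 − 0.0600 = 0.9400
~ε = 1 − 0.2300 = 0.7700
~α & ~ε = a·b on (0.9400, 0.7700) = 0.7238
((γ | ~α) & (α | γ)) | (~α & ~ε) = a + b − a·b on (0.8710, 0.7238) = 0.9644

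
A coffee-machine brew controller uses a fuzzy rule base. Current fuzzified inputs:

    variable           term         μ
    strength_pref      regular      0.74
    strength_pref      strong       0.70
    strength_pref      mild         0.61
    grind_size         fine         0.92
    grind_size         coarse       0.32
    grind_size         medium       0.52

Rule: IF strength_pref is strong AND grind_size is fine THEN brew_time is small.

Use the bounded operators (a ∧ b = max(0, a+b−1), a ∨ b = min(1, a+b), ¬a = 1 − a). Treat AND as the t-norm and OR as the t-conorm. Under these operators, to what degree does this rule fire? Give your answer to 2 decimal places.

firing strength: strong=0.70, fine=0.92; AND[max(0, a+b−1)] → w = 0.62

0.62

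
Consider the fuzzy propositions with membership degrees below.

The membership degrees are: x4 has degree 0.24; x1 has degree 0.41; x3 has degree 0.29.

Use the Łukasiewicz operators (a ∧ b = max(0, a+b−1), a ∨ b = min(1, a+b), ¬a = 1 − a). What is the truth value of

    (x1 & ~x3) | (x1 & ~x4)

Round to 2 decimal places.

~x3 = 1 − 0.29 = 0.71
x1 & ~x3 = max(0, a+b−1) on (0.41, 0.71) = 0.12
~x4 = 1 − 0.24 = 0.76
x1 & ~x4 = max(0, a+b−1) on (0.41, 0.76) = 0.17
(x1 & ~x3) | (x1 & ~x4) = min(1, a+b) on (0.12, 0.17) = 0.29

0.29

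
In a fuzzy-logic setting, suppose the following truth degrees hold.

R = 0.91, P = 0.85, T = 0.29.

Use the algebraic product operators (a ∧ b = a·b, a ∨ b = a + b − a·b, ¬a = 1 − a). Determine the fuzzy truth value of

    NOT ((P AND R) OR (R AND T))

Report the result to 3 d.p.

P AND R = a·b on (0.8500, 0.9100) = 0.7735
R AND T = a·b on (0.9100, 0.2900) = 0.2639
(P AND R) OR (R AND T) = a + b − a·b on (0.7735, 0.2639) = 0.8333
NOT ((P AND R) OR (R AND T)) = 1 − 0.8333 = 0.1667

0.167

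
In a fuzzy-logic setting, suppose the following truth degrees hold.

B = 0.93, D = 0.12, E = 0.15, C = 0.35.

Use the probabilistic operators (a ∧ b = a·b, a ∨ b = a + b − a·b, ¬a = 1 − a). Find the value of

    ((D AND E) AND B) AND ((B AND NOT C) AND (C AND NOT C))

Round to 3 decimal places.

D AND E = a·b on (0.1200, 0.1500) = 0.0180
(D AND E) AND B = a·b on (0.0180, 0.9300) = 0.0167
NOT C = 1 − 0.3500 = 0.6500
B AND NOT C = a·b on (0.9300, 0.6500) = 0.6045
NOT C = 1 − 0.3500 = 0.6500
C AND NOT C = a·b on (0.3500, 0.6500) = 0.2275
(B AND NOT C) AND (C AND NOT C) = a·b on (0.6045, 0.2275) = 0.1375
((D AND E) AND B) AND ((B AND NOT C) AND (C AND NOT C)) = a·b on (0.0167, 0.1375) = 0.0023

0.002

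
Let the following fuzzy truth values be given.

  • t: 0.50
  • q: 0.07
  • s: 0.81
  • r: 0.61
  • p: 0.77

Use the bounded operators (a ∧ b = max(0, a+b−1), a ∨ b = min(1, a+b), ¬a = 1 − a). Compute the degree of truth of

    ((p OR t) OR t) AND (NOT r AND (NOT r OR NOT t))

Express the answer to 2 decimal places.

p OR t = min(1, a+b) on (0.77, 0.50) = 1.00
(p OR t) OR t = min(1, a+b) on (1.00, 0.50) = 1.00
NOT r = 1 − 0.61 = 0.39
NOT r = 1 − 0.61 = 0.39
NOT t = 1 − 0.50 = 0.50
NOT r OR NOT t = min(1, a+b) on (0.39, 0.50) = 0.89
NOT r AND (NOT r OR NOT t) = max(0, a+b−1) on (0.39, 0.89) = 0.28
((p OR t) OR t) AND (NOT r AND (NOT r OR NOT t)) = max(0, a+b−1) on (1.00, 0.28) = 0.28

0.28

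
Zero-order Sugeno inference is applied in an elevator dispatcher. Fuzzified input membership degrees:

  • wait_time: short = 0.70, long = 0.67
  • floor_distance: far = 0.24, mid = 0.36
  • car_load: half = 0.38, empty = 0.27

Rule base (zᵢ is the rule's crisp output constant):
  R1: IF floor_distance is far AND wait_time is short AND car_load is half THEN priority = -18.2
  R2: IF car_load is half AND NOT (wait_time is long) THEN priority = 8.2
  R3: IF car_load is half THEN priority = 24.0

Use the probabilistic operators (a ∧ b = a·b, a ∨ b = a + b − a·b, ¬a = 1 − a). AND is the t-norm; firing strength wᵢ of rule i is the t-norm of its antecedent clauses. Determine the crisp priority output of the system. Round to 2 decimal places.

15.79

R1 (z=-18.2): far=0.24, short=0.70, half=0.38; AND[a·b] → w = 0.0638
R2 (z=8.2): half=0.38, ¬long=1−0.67=0.33; AND[a·b] → w = 0.1254
R3 (z=24.0): half=0.38 → w = 0.3800
Weighted average = (0.0638·-18.2 + 0.1254·8.2 + 0.3800·24.0) / (0.0638 + 0.1254 + 0.3800)
  = 8.9864 / 0.5692 = 15.79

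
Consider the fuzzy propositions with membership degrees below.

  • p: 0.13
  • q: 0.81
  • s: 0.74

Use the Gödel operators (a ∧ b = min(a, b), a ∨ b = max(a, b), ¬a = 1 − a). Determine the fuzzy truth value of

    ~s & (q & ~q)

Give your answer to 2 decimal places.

0.19

~s = 1 − 0.74 = 0.26
~q = 1 − 0.81 = 0.19
q & ~q = min(a, b) on (0.81, 0.19) = 0.19
~s & (q & ~q) = min(a, b) on (0.26, 0.19) = 0.19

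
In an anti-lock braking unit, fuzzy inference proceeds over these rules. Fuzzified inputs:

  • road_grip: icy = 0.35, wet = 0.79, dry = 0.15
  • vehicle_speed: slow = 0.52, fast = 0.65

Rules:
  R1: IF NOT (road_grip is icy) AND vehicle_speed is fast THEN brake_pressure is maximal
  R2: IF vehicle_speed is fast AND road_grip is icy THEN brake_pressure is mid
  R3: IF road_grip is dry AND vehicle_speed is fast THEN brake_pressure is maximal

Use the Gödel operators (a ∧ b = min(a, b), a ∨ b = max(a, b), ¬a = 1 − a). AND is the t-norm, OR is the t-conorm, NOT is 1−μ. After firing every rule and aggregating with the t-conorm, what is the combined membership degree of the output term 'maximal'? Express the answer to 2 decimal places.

0.65

R1: ¬icy=1−0.35=0.65, fast=0.65; AND[min(a, b)] → w = 0.65
R2: fast=0.65, icy=0.35; AND[min(a, b)] → w = 0.35
R3: dry=0.15, fast=0.65; AND[min(a, b)] → w = 0.15
Rules with consequent 'maximal': {R1, R3} → strengths 0.65, 0.15
Aggregate via t-conorm [max(a, b)]: 0.65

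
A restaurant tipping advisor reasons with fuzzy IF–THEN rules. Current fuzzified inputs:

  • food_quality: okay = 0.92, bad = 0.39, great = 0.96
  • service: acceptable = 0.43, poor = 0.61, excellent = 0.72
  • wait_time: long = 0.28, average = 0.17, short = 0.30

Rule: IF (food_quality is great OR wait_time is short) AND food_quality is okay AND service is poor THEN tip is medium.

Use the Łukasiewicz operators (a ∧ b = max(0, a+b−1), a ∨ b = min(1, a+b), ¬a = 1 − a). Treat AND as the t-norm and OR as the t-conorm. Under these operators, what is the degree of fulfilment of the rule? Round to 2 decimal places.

0.53

firing strength: (great=0.96 OR short=0.30) = 1.00; AND[max(0, a+b−1)] with okay=0.92, poor=0.61 → w = 0.53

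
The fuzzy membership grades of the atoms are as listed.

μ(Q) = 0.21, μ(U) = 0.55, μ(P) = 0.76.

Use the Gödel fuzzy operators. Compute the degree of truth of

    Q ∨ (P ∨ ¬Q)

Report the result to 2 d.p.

0.79

¬Q = 1 − 0.21 = 0.79
P ∨ ¬Q = max(a, b) on (0.76, 0.79) = 0.79
Q ∨ (P ∨ ¬Q) = max(a, b) on (0.21, 0.79) = 0.79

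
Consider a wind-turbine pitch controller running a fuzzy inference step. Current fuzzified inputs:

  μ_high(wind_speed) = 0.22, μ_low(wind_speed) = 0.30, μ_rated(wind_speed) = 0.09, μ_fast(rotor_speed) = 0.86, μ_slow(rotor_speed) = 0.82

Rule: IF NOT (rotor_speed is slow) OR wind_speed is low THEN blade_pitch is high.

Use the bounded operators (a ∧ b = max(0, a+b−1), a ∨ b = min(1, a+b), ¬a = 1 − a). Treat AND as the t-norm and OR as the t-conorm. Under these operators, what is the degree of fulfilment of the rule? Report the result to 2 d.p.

0.48

firing strength: ¬slow=1−0.82=0.18, low=0.30; OR[min(1, a+b)] → w = 0.48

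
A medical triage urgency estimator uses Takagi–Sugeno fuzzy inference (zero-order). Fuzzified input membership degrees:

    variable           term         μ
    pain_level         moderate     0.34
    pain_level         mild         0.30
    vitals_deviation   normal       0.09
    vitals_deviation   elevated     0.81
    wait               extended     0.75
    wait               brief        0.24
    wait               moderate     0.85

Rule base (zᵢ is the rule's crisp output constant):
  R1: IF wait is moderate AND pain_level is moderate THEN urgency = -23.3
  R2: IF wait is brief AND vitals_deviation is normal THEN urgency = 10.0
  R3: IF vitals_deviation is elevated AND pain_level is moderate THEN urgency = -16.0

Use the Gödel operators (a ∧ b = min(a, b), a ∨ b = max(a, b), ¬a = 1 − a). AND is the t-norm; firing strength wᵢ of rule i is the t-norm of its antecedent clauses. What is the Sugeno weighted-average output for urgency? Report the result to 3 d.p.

R1 (z=-23.3): moderate=0.85, moderate=0.34; AND[min(a, b)] → w = 0.34
R2 (z=10.0): brief=0.24, normal=0.09; AND[min(a, b)] → w = 0.09
R3 (z=-16.0): elevated=0.81, moderate=0.34; AND[min(a, b)] → w = 0.34
Weighted average = (0.34·-23.3 + 0.09·10.0 + 0.34·-16.0) / (0.34 + 0.09 + 0.34)
  = -12.4620 / 0.7700 = -16.184

-16.184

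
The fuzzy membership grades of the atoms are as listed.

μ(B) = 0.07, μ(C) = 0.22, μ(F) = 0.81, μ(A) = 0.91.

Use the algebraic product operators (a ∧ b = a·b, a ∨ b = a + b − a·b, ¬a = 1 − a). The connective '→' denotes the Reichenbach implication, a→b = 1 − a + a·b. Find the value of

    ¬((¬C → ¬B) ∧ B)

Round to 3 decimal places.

¬C = 1 − 0.2200 = 0.7800
¬B = 1 − 0.0700 = 0.9300
¬C → ¬B  [Reichenbach: 1 − a + a·b] with a=0.7800, b=0.9300 → 0.9454
(¬C → ¬B) ∧ B = a·b on (0.9454, 0.0700) = 0.0662
¬((¬C → ¬B) ∧ B) = 1 − 0.0662 = 0.9338

0.934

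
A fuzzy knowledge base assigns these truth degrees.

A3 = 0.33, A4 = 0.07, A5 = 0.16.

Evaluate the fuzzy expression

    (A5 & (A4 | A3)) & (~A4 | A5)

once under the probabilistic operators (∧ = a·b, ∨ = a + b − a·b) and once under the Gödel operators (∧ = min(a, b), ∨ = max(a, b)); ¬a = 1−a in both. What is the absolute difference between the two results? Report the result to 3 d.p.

0.103

Under probabilistic:
  A4 | A3 = a + b − a·b on (0.0700, 0.3300) = 0.3769
  A5 & (A4 | A3) = a·b on (0.1600, 0.3769) = 0.0603
  ~A4 = 1 − 0.0700 = 0.9300
  ~A4 | A5 = a + b − a·b on (0.9300, 0.1600) = 0.9412
  (A5 & (A4 | A3)) & (~A4 | A5) = a·b on (0.0603, 0.9412) = 0.0568
  → value = 0.0568
Under Gödel:
  A4 | A3 = max(a, b) on (0.07, 0.33) = 0.33
  A5 & (A4 | A3) = min(a, b) on (0.16, 0.33) = 0.16
  ~A4 = 1 − 0.07 = 0.93
  ~A4 | A5 = max(a, b) on (0.93, 0.16) = 0.93
  (A5 & (A4 | A3)) & (~A4 | A5) = min(a, b) on (0.16, 0.93) = 0.16
  → value = 0.1600
|0.0568 − 0.1600| = 0.103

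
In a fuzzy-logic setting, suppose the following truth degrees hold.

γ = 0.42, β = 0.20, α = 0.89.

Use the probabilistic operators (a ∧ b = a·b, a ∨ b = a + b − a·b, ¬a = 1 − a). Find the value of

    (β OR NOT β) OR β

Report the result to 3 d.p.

0.872

NOT β = 1 − 0.2000 = 0.8000
β OR NOT β = a + b − a·b on (0.2000, 0.8000) = 0.8400
(β OR NOT β) OR β = a + b − a·b on (0.8400, 0.2000) = 0.8720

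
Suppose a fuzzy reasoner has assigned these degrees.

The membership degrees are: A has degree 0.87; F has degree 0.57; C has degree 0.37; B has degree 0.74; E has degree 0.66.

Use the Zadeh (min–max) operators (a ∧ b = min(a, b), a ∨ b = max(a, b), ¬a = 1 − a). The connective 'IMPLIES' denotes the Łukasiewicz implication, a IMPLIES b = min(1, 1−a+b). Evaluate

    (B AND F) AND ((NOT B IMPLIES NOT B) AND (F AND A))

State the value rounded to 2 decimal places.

0.57

B AND F = min(a, b) on (0.74, 0.57) = 0.57
NOT B = 1 − 0.74 = 0.26
NOT B = 1 − 0.74 = 0.26
NOT B IMPLIES NOT B  [Łukasiewicz: min(1, 1−a+b)] with a=0.26, b=0.26 → 1.00
F AND A = min(a, b) on (0.57, 0.87) = 0.57
(NOT B IMPLIES NOT B) AND (F AND A) = min(a, b) on (1.00, 0.57) = 0.57
(B AND F) AND ((NOT B IMPLIES NOT B) AND (F AND A)) = min(a, b) on (0.57, 0.57) = 0.57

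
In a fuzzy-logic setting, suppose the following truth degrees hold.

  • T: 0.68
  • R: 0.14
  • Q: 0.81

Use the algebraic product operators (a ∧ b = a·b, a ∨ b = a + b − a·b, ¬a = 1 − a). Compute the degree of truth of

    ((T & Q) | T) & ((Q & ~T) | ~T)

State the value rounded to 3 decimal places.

0.425

T & Q = a·b on (0.6800, 0.8100) = 0.5508
(T & Q) | T = a + b − a·b on (0.5508, 0.6800) = 0.8563
~T = 1 − 0.6800 = 0.3200
Q & ~T = a·b on (0.8100, 0.3200) = 0.2592
~T = 1 − 0.6800 = 0.3200
(Q & ~T) | ~T = a + b − a·b on (0.2592, 0.3200) = 0.4963
((T & Q) | T) & ((Q & ~T) | ~T) = a·b on (0.8563, 0.4963) = 0.4249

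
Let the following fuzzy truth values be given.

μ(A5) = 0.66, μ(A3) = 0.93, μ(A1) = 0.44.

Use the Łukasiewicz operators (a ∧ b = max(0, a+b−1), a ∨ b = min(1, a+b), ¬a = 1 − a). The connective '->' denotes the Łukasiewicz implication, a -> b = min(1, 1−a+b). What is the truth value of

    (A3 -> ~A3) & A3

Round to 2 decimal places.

0.07

~A3 = 1 − 0.93 = 0.07
A3 -> ~A3  [Łukasiewicz: min(1, 1−a+b)] with a=0.93, b=0.07 → 0.14
(A3 -> ~A3) & A3 = max(0, a+b−1) on (0.14, 0.93) = 0.07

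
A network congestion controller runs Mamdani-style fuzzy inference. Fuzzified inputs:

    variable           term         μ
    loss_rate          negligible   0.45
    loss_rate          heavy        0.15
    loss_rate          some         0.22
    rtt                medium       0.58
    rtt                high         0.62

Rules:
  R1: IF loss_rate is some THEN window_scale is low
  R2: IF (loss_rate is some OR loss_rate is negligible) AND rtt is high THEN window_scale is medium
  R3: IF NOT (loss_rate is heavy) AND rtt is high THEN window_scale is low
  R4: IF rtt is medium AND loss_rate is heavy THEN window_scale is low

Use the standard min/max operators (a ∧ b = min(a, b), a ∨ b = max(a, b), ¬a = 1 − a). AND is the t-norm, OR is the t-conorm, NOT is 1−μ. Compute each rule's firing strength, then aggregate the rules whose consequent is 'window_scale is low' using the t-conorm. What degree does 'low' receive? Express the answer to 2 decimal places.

R1: some=0.22 → w = 0.22
R2: (some=0.22 OR negligible=0.45) = 0.45; AND[min(a, b)] with high=0.62 → w = 0.45
R3: ¬heavy=1−0.15=0.85, high=0.62; AND[min(a, b)] → w = 0.62
R4: medium=0.58, heavy=0.15; AND[min(a, b)] → w = 0.15
Rules with consequent 'low': {R1, R3, R4} → strengths 0.22, 0.62, 0.15
Aggregate via t-conorm [max(a, b)]: 0.62

0.62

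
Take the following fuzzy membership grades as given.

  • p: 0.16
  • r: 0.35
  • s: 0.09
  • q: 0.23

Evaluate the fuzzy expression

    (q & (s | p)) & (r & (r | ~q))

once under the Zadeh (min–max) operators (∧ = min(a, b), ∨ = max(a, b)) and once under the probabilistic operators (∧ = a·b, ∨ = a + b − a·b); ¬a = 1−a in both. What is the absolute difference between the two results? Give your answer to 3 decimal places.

0.144

Under Zadeh (min–max):
  s | p = max(a, b) on (0.09, 0.16) = 0.16
  q & (s | p) = min(a, b) on (0.23, 0.16) = 0.16
  ~q = 1 − 0.23 = 0.77
  r | ~q = max(a, b) on (0.35, 0.77) = 0.77
  r & (r | ~q) = min(a, b) on (0.35, 0.77) = 0.35
  (q & (s | p)) & (r & (r | ~q)) = min(a, b) on (0.16, 0.35) = 0.16
  → value = 0.1600
Under probabilistic:
  s | p = a + b − a·b on (0.0900, 0.1600) = 0.2356
  q & (s | p) = a·b on (0.2300, 0.2356) = 0.0542
  ~q = 1 − 0.2300 = 0.7700
  r | ~q = a + b − a·b on (0.3500, 0.7700) = 0.8505
  r & (r | ~q) = a·b on (0.3500, 0.8505) = 0.2977
  (q & (s | p)) & (r & (r | ~q)) = a·b on (0.0542, 0.2977) = 0.0161
  → value = 0.0161
|0.1600 − 0.0161| = 0.144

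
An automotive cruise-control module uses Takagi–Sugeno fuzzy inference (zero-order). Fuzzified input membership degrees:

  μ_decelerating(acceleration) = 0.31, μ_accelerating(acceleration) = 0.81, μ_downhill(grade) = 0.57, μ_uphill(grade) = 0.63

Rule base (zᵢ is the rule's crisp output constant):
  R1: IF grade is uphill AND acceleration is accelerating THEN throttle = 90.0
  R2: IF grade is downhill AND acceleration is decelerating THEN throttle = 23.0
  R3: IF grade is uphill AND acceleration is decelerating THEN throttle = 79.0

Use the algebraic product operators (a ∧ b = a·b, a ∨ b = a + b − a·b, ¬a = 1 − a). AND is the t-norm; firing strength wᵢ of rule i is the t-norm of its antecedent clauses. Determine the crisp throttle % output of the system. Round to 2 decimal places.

74.15

R1 (z=90.0): uphill=0.63, accelerating=0.81; AND[a·b] → w = 0.5103
R2 (z=23.0): downhill=0.57, decelerating=0.31; AND[a·b] → w = 0.1767
R3 (z=79.0): uphill=0.63, decelerating=0.31; AND[a·b] → w = 0.1953
Weighted average = (0.5103·90.0 + 0.1767·23.0 + 0.1953·79.0) / (0.5103 + 0.1767 + 0.1953)
  = 65.4198 / 0.8823 = 74.15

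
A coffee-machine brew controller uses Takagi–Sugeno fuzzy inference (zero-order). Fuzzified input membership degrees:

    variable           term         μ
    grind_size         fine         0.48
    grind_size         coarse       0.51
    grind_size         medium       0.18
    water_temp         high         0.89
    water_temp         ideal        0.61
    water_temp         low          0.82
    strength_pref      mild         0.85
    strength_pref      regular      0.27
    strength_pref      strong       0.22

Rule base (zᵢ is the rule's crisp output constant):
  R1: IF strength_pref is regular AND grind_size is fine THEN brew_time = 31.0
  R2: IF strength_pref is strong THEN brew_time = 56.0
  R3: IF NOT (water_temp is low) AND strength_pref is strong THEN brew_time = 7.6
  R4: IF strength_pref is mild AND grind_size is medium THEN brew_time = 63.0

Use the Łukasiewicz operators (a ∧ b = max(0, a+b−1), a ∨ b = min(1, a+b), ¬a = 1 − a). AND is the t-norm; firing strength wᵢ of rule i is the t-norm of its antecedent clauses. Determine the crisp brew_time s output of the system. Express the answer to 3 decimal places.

R1 (z=31.0): regular=0.27, fine=0.48; AND[max(0, a+b−1)] → w = 0.00
R2 (z=56.0): strong=0.22 → w = 0.22
R3 (z=7.6): ¬low=1−0.82=0.18, strong=0.22; AND[max(0, a+b−1)] → w = 0.00
R4 (z=63.0): mild=0.85, medium=0.18; AND[max(0, a+b−1)] → w = 0.03
Weighted average = (0.00·31.0 + 0.22·56.0 + 0.00·7.6 + 0.03·63.0) / (0.00 + 0.22 + 0.00 + 0.03)
  = 14.2100 / 0.2500 = 56.840

56.840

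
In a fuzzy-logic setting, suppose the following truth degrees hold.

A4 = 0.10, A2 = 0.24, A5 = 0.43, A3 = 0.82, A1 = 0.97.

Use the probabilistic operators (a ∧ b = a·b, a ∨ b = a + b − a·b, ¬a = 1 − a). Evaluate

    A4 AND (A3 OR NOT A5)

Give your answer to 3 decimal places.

0.092

NOT A5 = 1 − 0.4300 = 0.5700
A3 OR NOT A5 = a + b − a·b on (0.8200, 0.5700) = 0.9226
A4 AND (A3 OR NOT A5) = a·b on (0.1000, 0.9226) = 0.0923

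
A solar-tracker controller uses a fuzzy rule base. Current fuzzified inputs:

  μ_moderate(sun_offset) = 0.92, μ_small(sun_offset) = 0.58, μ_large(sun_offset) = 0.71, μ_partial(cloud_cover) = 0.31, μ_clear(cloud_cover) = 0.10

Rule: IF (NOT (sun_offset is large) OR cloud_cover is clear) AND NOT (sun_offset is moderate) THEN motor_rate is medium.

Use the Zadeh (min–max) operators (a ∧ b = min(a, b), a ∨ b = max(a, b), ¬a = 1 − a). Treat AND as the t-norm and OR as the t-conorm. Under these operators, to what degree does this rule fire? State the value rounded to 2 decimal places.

0.08

firing strength: (¬large=1−0.71=0.29 OR clear=0.10) = 0.29; AND[min(a, b)] with ¬moderate=1−0.92=0.08 → w = 0.08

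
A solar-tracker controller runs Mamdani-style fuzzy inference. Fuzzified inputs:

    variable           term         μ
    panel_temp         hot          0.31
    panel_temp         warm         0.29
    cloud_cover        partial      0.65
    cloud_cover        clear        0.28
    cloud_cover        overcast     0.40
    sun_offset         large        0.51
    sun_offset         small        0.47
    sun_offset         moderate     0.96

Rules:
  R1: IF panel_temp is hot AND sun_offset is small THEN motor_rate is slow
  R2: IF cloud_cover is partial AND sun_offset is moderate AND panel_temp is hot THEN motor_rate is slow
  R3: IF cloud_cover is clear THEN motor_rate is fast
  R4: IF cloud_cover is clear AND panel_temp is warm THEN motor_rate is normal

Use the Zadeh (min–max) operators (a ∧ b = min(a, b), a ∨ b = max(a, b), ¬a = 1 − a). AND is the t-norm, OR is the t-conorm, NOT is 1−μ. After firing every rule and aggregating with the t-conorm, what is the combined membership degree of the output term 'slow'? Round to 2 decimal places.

0.31

R1: hot=0.31, small=0.47; AND[min(a, b)] → w = 0.31
R2: partial=0.65, moderate=0.96, hot=0.31; AND[min(a, b)] → w = 0.31
R3: clear=0.28 → w = 0.28
R4: clear=0.28, warm=0.29; AND[min(a, b)] → w = 0.28
Rules with consequent 'slow': {R1, R2} → strengths 0.31, 0.31
Aggregate via t-conorm [max(a, b)]: 0.31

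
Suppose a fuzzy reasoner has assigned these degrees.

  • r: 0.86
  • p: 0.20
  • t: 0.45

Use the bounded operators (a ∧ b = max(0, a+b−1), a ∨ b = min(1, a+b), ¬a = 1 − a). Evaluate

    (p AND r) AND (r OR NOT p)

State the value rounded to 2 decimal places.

0.06

p AND r = max(0, a+b−1) on (0.20, 0.86) = 0.06
NOT p = 1 − 0.20 = 0.80
r OR NOT p = min(1, a+b) on (0.86, 0.80) = 1.00
(p AND r) AND (r OR NOT p) = max(0, a+b−1) on (0.06, 1.00) = 0.06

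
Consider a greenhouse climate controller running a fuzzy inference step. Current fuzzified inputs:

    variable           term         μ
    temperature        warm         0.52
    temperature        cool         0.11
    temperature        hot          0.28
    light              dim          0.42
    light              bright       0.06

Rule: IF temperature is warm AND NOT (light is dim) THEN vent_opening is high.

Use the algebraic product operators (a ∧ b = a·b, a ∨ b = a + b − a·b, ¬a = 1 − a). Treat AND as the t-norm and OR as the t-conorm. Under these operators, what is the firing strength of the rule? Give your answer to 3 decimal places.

0.302

firing strength: warm=0.52, ¬dim=1−0.42=0.58; AND[a·b] → w = 0.3016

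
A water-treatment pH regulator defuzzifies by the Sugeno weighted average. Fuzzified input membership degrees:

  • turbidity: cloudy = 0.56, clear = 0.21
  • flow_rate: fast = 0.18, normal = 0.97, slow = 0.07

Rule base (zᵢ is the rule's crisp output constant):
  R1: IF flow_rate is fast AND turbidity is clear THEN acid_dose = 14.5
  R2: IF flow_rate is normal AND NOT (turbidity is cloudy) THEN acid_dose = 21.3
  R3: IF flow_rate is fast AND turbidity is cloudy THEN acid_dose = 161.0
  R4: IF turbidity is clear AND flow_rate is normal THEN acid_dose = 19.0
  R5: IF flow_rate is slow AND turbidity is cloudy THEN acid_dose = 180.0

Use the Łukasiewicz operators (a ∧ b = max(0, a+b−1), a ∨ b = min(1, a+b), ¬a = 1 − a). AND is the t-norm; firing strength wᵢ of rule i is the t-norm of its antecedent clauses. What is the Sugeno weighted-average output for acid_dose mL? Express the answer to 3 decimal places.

R1 (z=14.5): fast=0.18, clear=0.21; AND[max(0, a+b−1)] → w = 0.00
R2 (z=21.3): normal=0.97, ¬cloudy=1−0.56=0.44; AND[max(0, a+b−1)] → w = 0.41
R3 (z=161.0): fast=0.18, cloudy=0.56; AND[max(0, a+b−1)] → w = 0.00
R4 (z=19.0): clear=0.21, normal=0.97; AND[max(0, a+b−1)] → w = 0.18
R5 (z=180.0): slow=0.07, cloudy=0.56; AND[max(0, a+b−1)] → w = 0.00
Weighted average = (0.00·14.5 + 0.41·21.3 + 0.00·161.0 + 0.18·19.0 + 0.00·180.0) / (0.00 + 0.41 + 0.00 + 0.18 + 0.00)
  = 12.1530 / 0.5900 = 20.598

20.598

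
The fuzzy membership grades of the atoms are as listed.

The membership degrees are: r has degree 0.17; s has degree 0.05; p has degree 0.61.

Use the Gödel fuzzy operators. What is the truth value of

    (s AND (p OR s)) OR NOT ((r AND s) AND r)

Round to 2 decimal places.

p OR s = max(a, b) on (0.61, 0.05) = 0.61
s AND (p OR s) = min(a, b) on (0.05, 0.61) = 0.05
r AND s = min(a, b) on (0.17, 0.05) = 0.05
(r AND s) AND r = min(a, b) on (0.05, 0.17) = 0.05
NOT ((r AND s) AND r) = 1 − 0.05 = 0.95
(s AND (p OR s)) OR NOT ((r AND s) AND r) = max(a, b) on (0.05, 0.95) = 0.95

0.95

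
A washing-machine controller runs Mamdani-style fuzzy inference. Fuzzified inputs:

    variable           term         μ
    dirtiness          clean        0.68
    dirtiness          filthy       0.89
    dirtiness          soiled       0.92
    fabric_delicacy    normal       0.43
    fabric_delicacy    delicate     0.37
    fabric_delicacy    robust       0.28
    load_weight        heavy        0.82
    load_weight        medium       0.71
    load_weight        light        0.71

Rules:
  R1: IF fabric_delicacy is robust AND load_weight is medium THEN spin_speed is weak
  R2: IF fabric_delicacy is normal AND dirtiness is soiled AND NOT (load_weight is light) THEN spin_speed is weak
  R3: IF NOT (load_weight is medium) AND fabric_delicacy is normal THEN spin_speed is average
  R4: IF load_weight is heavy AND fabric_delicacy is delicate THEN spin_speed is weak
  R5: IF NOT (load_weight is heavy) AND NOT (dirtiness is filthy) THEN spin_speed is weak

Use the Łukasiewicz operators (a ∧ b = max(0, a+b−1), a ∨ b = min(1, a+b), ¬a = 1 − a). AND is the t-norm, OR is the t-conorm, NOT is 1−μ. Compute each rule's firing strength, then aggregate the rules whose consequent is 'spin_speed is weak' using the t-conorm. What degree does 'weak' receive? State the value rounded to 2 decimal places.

R1: robust=0.28, medium=0.71; AND[max(0, a+b−1)] → w = 0.00
R2: normal=0.43, soiled=0.92, ¬light=1−0.71=0.29; AND[max(0, a+b−1)] → w = 0.00
R3: ¬medium=1−0.71=0.29, normal=0.43; AND[max(0, a+b−1)] → w = 0.00
R4: heavy=0.82, delicate=0.37; AND[max(0, a+b−1)] → w = 0.19
R5: ¬heavy=1−0.82=0.18, ¬filthy=1−0.89=0.11; AND[max(0, a+b−1)] → w = 0.00
Rules with consequent 'weak': {R1, R2, R4, R5} → strengths 0.00, 0.00, 0.19, 0.00
Aggregate via t-conorm [min(1, a+b)]: 0.19

0.19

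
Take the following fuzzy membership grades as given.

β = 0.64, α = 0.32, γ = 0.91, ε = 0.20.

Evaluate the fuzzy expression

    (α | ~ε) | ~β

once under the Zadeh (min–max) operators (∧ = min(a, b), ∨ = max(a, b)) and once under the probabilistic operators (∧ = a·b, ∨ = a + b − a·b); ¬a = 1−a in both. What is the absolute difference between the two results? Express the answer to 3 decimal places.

Under Zadeh (min–max):
  ~ε = 1 − 0.20 = 0.80
  α | ~ε = max(a, b) on (0.32, 0.80) = 0.80
  ~β = 1 − 0.64 = 0.36
  (α | ~ε) | ~β = max(a, b) on (0.80, 0.36) = 0.80
  → value = 0.8000
Under probabilistic:
  ~ε = 1 − 0.2000 = 0.8000
  α | ~ε = a + b − a·b on (0.3200, 0.8000) = 0.8640
  ~β = 1 − 0.6400 = 0.3600
  (α | ~ε) | ~β = a + b − a·b on (0.8640, 0.3600) = 0.9130
  → value = 0.9130
|0.8000 − 0.9130| = 0.113

0.113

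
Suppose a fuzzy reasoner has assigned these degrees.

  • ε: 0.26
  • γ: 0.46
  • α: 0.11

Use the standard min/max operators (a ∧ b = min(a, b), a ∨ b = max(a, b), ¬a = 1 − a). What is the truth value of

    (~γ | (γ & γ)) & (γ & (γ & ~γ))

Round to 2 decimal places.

~γ = 1 − 0.46 = 0.54
γ & γ = min(a, b) on (0.46, 0.46) = 0.46
~γ | (γ & γ) = max(a, b) on (0.54, 0.46) = 0.54
~γ = 1 − 0.46 = 0.54
γ & ~γ = min(a, b) on (0.46, 0.54) = 0.46
γ & (γ & ~γ) = min(a, b) on (0.46, 0.46) = 0.46
(~γ | (γ & γ)) & (γ & (γ & ~γ)) = min(a, b) on (0.54, 0.46) = 0.46

0.46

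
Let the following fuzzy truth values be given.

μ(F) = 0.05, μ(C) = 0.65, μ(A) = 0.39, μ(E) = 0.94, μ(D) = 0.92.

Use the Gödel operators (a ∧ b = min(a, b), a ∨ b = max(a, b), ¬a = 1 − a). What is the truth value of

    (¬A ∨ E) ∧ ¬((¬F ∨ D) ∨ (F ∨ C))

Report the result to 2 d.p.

¬A = 1 − 0.39 = 0.61
¬A ∨ E = max(a, b) on (0.61, 0.94) = 0.94
¬F = 1 − 0.05 = 0.95
¬F ∨ D = max(a, b) on (0.95, 0.92) = 0.95
F ∨ C = max(a, b) on (0.05, 0.65) = 0.65
(¬F ∨ D) ∨ (F ∨ C) = max(a, b) on (0.95, 0.65) = 0.95
¬((¬F ∨ D) ∨ (F ∨ C)) = 1 − 0.95 = 0.05
(¬A ∨ E) ∧ ¬((¬F ∨ D) ∨ (F ∨ C)) = min(a, b) on (0.94, 0.05) = 0.05

0.05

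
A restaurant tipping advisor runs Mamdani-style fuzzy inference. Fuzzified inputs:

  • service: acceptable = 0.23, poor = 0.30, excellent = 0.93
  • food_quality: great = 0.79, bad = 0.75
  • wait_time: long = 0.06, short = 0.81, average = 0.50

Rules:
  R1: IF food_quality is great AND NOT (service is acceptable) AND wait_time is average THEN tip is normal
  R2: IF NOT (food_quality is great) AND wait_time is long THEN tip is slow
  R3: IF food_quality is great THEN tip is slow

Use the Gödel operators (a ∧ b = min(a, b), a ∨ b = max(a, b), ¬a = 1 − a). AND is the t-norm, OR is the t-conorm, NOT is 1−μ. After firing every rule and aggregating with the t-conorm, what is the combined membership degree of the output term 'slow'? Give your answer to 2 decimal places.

0.79

R1: great=0.79, ¬acceptable=1−0.23=0.77, average=0.50; AND[min(a, b)] → w = 0.50
R2: ¬great=1−0.79=0.21, long=0.06; AND[min(a, b)] → w = 0.06
R3: great=0.79 → w = 0.79
Rules with consequent 'slow': {R2, R3} → strengths 0.06, 0.79
Aggregate via t-conorm [max(a, b)]: 0.79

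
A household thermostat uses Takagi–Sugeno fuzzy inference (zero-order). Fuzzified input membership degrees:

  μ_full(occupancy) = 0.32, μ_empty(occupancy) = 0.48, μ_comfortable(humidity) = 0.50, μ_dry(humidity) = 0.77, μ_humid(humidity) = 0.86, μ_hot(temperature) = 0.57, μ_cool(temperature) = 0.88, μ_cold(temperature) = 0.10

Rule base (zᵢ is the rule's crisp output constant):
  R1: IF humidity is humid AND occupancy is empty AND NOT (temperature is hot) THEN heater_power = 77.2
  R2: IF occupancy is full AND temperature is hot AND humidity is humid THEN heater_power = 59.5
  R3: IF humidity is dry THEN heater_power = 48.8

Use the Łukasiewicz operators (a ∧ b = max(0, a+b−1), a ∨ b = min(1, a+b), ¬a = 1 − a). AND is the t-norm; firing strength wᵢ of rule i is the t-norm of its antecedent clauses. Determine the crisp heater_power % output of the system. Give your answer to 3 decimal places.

48.800

R1 (z=77.2): humid=0.86, empty=0.48, ¬hot=1−0.57=0.43; AND[max(0, a+b−1)] → w = 0.00
R2 (z=59.5): full=0.32, hot=0.57, humid=0.86; AND[max(0, a+b−1)] → w = 0.00
R3 (z=48.8): dry=0.77 → w = 0.77
Weighted average = (0.00·77.2 + 0.00·59.5 + 0.77·48.8) / (0.00 + 0.00 + 0.77)
  = 37.5760 / 0.7700 = 48.800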